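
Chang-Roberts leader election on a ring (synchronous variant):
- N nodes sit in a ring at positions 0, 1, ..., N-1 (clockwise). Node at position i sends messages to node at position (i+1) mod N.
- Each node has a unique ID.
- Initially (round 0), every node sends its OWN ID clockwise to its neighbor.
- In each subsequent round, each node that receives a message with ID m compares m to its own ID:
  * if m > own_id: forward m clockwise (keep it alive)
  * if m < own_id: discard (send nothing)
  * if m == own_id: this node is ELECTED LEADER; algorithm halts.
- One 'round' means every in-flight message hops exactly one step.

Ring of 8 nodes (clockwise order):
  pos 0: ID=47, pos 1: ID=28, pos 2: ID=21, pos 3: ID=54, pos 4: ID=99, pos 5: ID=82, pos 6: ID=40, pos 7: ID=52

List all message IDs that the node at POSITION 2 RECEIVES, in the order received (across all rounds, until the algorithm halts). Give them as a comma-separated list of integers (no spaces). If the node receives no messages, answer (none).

Round 1: pos1(id28) recv 47: fwd; pos2(id21) recv 28: fwd; pos3(id54) recv 21: drop; pos4(id99) recv 54: drop; pos5(id82) recv 99: fwd; pos6(id40) recv 82: fwd; pos7(id52) recv 40: drop; pos0(id47) recv 52: fwd
Round 2: pos2(id21) recv 47: fwd; pos3(id54) recv 28: drop; pos6(id40) recv 99: fwd; pos7(id52) recv 82: fwd; pos1(id28) recv 52: fwd
Round 3: pos3(id54) recv 47: drop; pos7(id52) recv 99: fwd; pos0(id47) recv 82: fwd; pos2(id21) recv 52: fwd
Round 4: pos0(id47) recv 99: fwd; pos1(id28) recv 82: fwd; pos3(id54) recv 52: drop
Round 5: pos1(id28) recv 99: fwd; pos2(id21) recv 82: fwd
Round 6: pos2(id21) recv 99: fwd; pos3(id54) recv 82: fwd
Round 7: pos3(id54) recv 99: fwd; pos4(id99) recv 82: drop
Round 8: pos4(id99) recv 99: ELECTED

Answer: 28,47,52,82,99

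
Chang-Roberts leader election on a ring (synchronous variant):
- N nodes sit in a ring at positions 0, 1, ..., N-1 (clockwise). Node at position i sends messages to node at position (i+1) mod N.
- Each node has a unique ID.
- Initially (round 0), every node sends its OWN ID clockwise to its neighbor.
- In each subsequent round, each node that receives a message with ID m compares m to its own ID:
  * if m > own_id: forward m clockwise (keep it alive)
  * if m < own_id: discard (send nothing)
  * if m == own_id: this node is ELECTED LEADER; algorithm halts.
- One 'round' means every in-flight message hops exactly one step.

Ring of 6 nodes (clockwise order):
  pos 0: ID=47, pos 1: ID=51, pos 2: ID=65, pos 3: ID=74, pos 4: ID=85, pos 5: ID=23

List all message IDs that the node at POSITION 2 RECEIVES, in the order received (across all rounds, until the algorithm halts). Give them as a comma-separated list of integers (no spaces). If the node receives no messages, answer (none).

Round 1: pos1(id51) recv 47: drop; pos2(id65) recv 51: drop; pos3(id74) recv 65: drop; pos4(id85) recv 74: drop; pos5(id23) recv 85: fwd; pos0(id47) recv 23: drop
Round 2: pos0(id47) recv 85: fwd
Round 3: pos1(id51) recv 85: fwd
Round 4: pos2(id65) recv 85: fwd
Round 5: pos3(id74) recv 85: fwd
Round 6: pos4(id85) recv 85: ELECTED

Answer: 51,85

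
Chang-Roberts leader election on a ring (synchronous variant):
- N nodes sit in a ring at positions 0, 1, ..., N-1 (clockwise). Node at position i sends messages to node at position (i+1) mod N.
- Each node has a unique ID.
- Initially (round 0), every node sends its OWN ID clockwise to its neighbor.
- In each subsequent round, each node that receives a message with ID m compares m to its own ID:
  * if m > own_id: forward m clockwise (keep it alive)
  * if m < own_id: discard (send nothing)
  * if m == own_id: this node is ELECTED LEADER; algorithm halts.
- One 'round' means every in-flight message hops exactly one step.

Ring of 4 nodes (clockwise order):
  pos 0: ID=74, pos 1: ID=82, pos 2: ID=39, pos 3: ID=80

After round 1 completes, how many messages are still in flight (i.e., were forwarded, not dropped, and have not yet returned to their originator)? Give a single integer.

Answer: 2

Derivation:
Round 1: pos1(id82) recv 74: drop; pos2(id39) recv 82: fwd; pos3(id80) recv 39: drop; pos0(id74) recv 80: fwd
After round 1: 2 messages still in flight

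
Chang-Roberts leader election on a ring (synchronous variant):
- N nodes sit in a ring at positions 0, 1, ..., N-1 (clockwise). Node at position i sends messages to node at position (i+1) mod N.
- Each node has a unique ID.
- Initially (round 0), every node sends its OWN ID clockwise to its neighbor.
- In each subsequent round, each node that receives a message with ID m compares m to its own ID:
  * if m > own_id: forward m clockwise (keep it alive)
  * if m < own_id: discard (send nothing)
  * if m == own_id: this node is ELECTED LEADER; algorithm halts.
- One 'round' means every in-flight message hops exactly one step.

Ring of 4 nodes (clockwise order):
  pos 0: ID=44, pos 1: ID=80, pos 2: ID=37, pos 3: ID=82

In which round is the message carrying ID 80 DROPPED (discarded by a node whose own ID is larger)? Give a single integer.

Answer: 2

Derivation:
Round 1: pos1(id80) recv 44: drop; pos2(id37) recv 80: fwd; pos3(id82) recv 37: drop; pos0(id44) recv 82: fwd
Round 2: pos3(id82) recv 80: drop; pos1(id80) recv 82: fwd
Round 3: pos2(id37) recv 82: fwd
Round 4: pos3(id82) recv 82: ELECTED
Message ID 80 originates at pos 1; dropped at pos 3 in round 2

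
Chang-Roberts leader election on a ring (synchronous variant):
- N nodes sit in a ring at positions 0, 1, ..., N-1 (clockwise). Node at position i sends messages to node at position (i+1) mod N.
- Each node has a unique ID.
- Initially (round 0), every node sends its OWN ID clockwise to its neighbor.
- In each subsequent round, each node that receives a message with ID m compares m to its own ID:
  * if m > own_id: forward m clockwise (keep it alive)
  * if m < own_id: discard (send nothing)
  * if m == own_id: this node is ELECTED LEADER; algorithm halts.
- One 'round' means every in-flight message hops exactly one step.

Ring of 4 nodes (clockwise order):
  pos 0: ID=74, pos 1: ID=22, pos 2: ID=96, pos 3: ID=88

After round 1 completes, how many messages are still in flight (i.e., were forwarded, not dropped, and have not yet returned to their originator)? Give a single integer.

Round 1: pos1(id22) recv 74: fwd; pos2(id96) recv 22: drop; pos3(id88) recv 96: fwd; pos0(id74) recv 88: fwd
After round 1: 3 messages still in flight

Answer: 3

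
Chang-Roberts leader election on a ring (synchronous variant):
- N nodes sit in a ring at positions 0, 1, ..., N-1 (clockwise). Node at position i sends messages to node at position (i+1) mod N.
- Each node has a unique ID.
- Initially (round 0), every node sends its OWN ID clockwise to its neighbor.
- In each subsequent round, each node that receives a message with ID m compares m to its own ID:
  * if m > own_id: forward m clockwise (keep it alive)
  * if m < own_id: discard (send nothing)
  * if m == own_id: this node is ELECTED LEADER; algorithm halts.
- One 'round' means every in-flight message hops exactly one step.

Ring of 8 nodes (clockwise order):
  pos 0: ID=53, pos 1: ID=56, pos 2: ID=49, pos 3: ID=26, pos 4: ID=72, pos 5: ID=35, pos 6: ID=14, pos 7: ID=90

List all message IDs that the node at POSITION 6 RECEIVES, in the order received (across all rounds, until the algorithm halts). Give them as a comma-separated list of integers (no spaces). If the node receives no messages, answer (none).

Answer: 35,72,90

Derivation:
Round 1: pos1(id56) recv 53: drop; pos2(id49) recv 56: fwd; pos3(id26) recv 49: fwd; pos4(id72) recv 26: drop; pos5(id35) recv 72: fwd; pos6(id14) recv 35: fwd; pos7(id90) recv 14: drop; pos0(id53) recv 90: fwd
Round 2: pos3(id26) recv 56: fwd; pos4(id72) recv 49: drop; pos6(id14) recv 72: fwd; pos7(id90) recv 35: drop; pos1(id56) recv 90: fwd
Round 3: pos4(id72) recv 56: drop; pos7(id90) recv 72: drop; pos2(id49) recv 90: fwd
Round 4: pos3(id26) recv 90: fwd
Round 5: pos4(id72) recv 90: fwd
Round 6: pos5(id35) recv 90: fwd
Round 7: pos6(id14) recv 90: fwd
Round 8: pos7(id90) recv 90: ELECTED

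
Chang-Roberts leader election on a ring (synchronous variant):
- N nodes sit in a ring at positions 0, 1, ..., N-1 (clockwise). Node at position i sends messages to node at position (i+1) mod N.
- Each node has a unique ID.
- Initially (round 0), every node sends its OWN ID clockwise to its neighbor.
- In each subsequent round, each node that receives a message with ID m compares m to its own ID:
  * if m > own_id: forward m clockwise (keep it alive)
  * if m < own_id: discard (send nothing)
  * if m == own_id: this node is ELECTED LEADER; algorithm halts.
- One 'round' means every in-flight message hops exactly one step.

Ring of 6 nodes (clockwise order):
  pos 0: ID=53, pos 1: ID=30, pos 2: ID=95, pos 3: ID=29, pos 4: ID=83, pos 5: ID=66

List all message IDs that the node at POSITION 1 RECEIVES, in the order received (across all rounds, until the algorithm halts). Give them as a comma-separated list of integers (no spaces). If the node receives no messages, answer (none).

Answer: 53,66,83,95

Derivation:
Round 1: pos1(id30) recv 53: fwd; pos2(id95) recv 30: drop; pos3(id29) recv 95: fwd; pos4(id83) recv 29: drop; pos5(id66) recv 83: fwd; pos0(id53) recv 66: fwd
Round 2: pos2(id95) recv 53: drop; pos4(id83) recv 95: fwd; pos0(id53) recv 83: fwd; pos1(id30) recv 66: fwd
Round 3: pos5(id66) recv 95: fwd; pos1(id30) recv 83: fwd; pos2(id95) recv 66: drop
Round 4: pos0(id53) recv 95: fwd; pos2(id95) recv 83: drop
Round 5: pos1(id30) recv 95: fwd
Round 6: pos2(id95) recv 95: ELECTED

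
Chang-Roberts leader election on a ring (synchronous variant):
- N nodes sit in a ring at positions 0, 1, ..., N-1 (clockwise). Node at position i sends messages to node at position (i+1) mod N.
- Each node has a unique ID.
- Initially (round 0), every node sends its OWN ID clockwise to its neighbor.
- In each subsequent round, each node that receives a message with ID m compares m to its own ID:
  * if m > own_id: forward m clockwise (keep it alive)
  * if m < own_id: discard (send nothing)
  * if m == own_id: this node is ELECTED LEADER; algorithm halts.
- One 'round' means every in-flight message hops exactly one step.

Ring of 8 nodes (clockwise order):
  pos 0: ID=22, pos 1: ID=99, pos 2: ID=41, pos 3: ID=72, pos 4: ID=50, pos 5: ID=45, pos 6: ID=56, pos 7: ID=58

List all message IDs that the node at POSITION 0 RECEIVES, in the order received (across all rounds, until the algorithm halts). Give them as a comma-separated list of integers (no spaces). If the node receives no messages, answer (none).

Answer: 58,72,99

Derivation:
Round 1: pos1(id99) recv 22: drop; pos2(id41) recv 99: fwd; pos3(id72) recv 41: drop; pos4(id50) recv 72: fwd; pos5(id45) recv 50: fwd; pos6(id56) recv 45: drop; pos7(id58) recv 56: drop; pos0(id22) recv 58: fwd
Round 2: pos3(id72) recv 99: fwd; pos5(id45) recv 72: fwd; pos6(id56) recv 50: drop; pos1(id99) recv 58: drop
Round 3: pos4(id50) recv 99: fwd; pos6(id56) recv 72: fwd
Round 4: pos5(id45) recv 99: fwd; pos7(id58) recv 72: fwd
Round 5: pos6(id56) recv 99: fwd; pos0(id22) recv 72: fwd
Round 6: pos7(id58) recv 99: fwd; pos1(id99) recv 72: drop
Round 7: pos0(id22) recv 99: fwd
Round 8: pos1(id99) recv 99: ELECTED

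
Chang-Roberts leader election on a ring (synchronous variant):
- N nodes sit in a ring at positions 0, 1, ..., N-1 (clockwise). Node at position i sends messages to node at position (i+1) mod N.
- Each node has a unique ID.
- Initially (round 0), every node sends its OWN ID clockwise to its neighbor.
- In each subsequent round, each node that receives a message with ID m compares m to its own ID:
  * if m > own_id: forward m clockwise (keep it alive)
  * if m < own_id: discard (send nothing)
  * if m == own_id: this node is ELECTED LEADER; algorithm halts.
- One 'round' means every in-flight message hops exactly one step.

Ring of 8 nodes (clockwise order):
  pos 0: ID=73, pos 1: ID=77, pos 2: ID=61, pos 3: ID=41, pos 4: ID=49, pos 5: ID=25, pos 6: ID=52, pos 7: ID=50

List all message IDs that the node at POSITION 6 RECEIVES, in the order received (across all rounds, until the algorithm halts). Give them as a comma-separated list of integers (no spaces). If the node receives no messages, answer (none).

Round 1: pos1(id77) recv 73: drop; pos2(id61) recv 77: fwd; pos3(id41) recv 61: fwd; pos4(id49) recv 41: drop; pos5(id25) recv 49: fwd; pos6(id52) recv 25: drop; pos7(id50) recv 52: fwd; pos0(id73) recv 50: drop
Round 2: pos3(id41) recv 77: fwd; pos4(id49) recv 61: fwd; pos6(id52) recv 49: drop; pos0(id73) recv 52: drop
Round 3: pos4(id49) recv 77: fwd; pos5(id25) recv 61: fwd
Round 4: pos5(id25) recv 77: fwd; pos6(id52) recv 61: fwd
Round 5: pos6(id52) recv 77: fwd; pos7(id50) recv 61: fwd
Round 6: pos7(id50) recv 77: fwd; pos0(id73) recv 61: drop
Round 7: pos0(id73) recv 77: fwd
Round 8: pos1(id77) recv 77: ELECTED

Answer: 25,49,61,77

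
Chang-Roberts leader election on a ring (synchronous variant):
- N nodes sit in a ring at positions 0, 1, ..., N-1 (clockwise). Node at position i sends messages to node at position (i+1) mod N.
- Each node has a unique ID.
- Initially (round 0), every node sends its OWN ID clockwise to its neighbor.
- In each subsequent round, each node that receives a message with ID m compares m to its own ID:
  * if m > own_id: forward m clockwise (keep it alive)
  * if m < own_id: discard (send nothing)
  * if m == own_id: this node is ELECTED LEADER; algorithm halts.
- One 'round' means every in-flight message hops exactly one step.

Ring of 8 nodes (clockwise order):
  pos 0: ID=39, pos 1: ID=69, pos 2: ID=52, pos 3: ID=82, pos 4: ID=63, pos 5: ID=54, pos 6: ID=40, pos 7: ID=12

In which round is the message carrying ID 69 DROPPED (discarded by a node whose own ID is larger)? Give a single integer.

Answer: 2

Derivation:
Round 1: pos1(id69) recv 39: drop; pos2(id52) recv 69: fwd; pos3(id82) recv 52: drop; pos4(id63) recv 82: fwd; pos5(id54) recv 63: fwd; pos6(id40) recv 54: fwd; pos7(id12) recv 40: fwd; pos0(id39) recv 12: drop
Round 2: pos3(id82) recv 69: drop; pos5(id54) recv 82: fwd; pos6(id40) recv 63: fwd; pos7(id12) recv 54: fwd; pos0(id39) recv 40: fwd
Round 3: pos6(id40) recv 82: fwd; pos7(id12) recv 63: fwd; pos0(id39) recv 54: fwd; pos1(id69) recv 40: drop
Round 4: pos7(id12) recv 82: fwd; pos0(id39) recv 63: fwd; pos1(id69) recv 54: drop
Round 5: pos0(id39) recv 82: fwd; pos1(id69) recv 63: drop
Round 6: pos1(id69) recv 82: fwd
Round 7: pos2(id52) recv 82: fwd
Round 8: pos3(id82) recv 82: ELECTED
Message ID 69 originates at pos 1; dropped at pos 3 in round 2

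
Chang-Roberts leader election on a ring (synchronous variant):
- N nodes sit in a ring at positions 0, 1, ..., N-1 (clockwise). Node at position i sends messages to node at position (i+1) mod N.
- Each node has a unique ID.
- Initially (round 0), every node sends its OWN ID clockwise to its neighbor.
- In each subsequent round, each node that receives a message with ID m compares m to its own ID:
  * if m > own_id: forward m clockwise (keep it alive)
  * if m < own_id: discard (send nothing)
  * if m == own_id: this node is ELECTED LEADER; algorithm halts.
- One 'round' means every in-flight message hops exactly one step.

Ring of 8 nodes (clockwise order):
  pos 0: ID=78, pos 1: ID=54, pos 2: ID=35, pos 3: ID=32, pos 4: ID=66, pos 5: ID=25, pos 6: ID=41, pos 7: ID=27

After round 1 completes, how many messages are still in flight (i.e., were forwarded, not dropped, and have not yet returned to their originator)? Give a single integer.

Answer: 5

Derivation:
Round 1: pos1(id54) recv 78: fwd; pos2(id35) recv 54: fwd; pos3(id32) recv 35: fwd; pos4(id66) recv 32: drop; pos5(id25) recv 66: fwd; pos6(id41) recv 25: drop; pos7(id27) recv 41: fwd; pos0(id78) recv 27: drop
After round 1: 5 messages still in flight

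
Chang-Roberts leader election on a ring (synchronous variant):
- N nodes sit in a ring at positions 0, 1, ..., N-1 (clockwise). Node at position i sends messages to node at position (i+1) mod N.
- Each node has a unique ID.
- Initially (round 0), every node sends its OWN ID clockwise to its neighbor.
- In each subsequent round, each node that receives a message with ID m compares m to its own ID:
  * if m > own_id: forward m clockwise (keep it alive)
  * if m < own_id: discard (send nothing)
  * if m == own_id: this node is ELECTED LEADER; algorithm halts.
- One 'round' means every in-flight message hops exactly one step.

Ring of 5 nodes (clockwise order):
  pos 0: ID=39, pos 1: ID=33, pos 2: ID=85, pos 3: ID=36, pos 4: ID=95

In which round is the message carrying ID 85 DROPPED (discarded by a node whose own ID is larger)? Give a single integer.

Round 1: pos1(id33) recv 39: fwd; pos2(id85) recv 33: drop; pos3(id36) recv 85: fwd; pos4(id95) recv 36: drop; pos0(id39) recv 95: fwd
Round 2: pos2(id85) recv 39: drop; pos4(id95) recv 85: drop; pos1(id33) recv 95: fwd
Round 3: pos2(id85) recv 95: fwd
Round 4: pos3(id36) recv 95: fwd
Round 5: pos4(id95) recv 95: ELECTED
Message ID 85 originates at pos 2; dropped at pos 4 in round 2

Answer: 2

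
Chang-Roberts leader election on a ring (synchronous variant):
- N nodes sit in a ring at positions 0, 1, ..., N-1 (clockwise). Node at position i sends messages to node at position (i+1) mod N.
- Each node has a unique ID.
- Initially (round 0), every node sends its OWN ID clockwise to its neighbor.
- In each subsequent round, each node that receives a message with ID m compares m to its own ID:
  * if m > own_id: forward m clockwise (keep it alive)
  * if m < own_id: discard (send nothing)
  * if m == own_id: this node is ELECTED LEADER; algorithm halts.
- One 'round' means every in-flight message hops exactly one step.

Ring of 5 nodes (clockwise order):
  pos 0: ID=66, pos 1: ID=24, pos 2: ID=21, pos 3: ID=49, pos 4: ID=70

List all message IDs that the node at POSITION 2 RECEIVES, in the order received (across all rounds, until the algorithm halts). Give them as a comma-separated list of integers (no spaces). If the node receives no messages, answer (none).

Answer: 24,66,70

Derivation:
Round 1: pos1(id24) recv 66: fwd; pos2(id21) recv 24: fwd; pos3(id49) recv 21: drop; pos4(id70) recv 49: drop; pos0(id66) recv 70: fwd
Round 2: pos2(id21) recv 66: fwd; pos3(id49) recv 24: drop; pos1(id24) recv 70: fwd
Round 3: pos3(id49) recv 66: fwd; pos2(id21) recv 70: fwd
Round 4: pos4(id70) recv 66: drop; pos3(id49) recv 70: fwd
Round 5: pos4(id70) recv 70: ELECTED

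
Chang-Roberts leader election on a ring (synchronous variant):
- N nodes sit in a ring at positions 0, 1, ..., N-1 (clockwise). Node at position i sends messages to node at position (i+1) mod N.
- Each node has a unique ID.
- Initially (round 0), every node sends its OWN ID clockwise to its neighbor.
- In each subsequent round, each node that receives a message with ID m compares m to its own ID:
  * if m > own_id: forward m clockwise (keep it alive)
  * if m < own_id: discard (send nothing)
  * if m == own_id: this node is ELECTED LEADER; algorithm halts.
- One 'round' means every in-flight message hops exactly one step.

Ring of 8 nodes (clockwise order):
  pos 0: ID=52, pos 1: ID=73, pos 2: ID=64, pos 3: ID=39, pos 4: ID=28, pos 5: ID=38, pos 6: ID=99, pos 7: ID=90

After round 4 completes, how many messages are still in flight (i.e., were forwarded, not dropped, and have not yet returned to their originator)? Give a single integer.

Answer: 3

Derivation:
Round 1: pos1(id73) recv 52: drop; pos2(id64) recv 73: fwd; pos3(id39) recv 64: fwd; pos4(id28) recv 39: fwd; pos5(id38) recv 28: drop; pos6(id99) recv 38: drop; pos7(id90) recv 99: fwd; pos0(id52) recv 90: fwd
Round 2: pos3(id39) recv 73: fwd; pos4(id28) recv 64: fwd; pos5(id38) recv 39: fwd; pos0(id52) recv 99: fwd; pos1(id73) recv 90: fwd
Round 3: pos4(id28) recv 73: fwd; pos5(id38) recv 64: fwd; pos6(id99) recv 39: drop; pos1(id73) recv 99: fwd; pos2(id64) recv 90: fwd
Round 4: pos5(id38) recv 73: fwd; pos6(id99) recv 64: drop; pos2(id64) recv 99: fwd; pos3(id39) recv 90: fwd
After round 4: 3 messages still in flight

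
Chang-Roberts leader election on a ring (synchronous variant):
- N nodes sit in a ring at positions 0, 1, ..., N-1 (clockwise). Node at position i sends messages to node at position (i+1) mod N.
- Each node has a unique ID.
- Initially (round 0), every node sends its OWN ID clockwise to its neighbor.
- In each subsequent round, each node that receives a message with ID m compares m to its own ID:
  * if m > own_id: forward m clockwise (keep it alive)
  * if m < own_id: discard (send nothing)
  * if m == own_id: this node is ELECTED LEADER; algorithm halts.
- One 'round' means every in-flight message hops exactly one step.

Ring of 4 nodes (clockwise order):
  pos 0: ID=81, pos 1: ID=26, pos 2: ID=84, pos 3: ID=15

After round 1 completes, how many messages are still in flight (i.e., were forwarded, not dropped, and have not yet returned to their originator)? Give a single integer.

Answer: 2

Derivation:
Round 1: pos1(id26) recv 81: fwd; pos2(id84) recv 26: drop; pos3(id15) recv 84: fwd; pos0(id81) recv 15: drop
After round 1: 2 messages still in flight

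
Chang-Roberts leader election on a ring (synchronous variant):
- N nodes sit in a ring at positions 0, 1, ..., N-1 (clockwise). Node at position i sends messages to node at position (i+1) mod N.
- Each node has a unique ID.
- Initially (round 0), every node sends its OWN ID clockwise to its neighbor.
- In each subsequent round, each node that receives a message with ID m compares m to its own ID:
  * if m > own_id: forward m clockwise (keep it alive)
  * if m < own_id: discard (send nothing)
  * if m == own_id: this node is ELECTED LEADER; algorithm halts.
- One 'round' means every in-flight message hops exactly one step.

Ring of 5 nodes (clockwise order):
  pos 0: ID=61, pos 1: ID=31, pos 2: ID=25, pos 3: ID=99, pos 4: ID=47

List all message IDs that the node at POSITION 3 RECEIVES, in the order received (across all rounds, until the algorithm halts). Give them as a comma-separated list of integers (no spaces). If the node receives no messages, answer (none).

Answer: 25,31,61,99

Derivation:
Round 1: pos1(id31) recv 61: fwd; pos2(id25) recv 31: fwd; pos3(id99) recv 25: drop; pos4(id47) recv 99: fwd; pos0(id61) recv 47: drop
Round 2: pos2(id25) recv 61: fwd; pos3(id99) recv 31: drop; pos0(id61) recv 99: fwd
Round 3: pos3(id99) recv 61: drop; pos1(id31) recv 99: fwd
Round 4: pos2(id25) recv 99: fwd
Round 5: pos3(id99) recv 99: ELECTED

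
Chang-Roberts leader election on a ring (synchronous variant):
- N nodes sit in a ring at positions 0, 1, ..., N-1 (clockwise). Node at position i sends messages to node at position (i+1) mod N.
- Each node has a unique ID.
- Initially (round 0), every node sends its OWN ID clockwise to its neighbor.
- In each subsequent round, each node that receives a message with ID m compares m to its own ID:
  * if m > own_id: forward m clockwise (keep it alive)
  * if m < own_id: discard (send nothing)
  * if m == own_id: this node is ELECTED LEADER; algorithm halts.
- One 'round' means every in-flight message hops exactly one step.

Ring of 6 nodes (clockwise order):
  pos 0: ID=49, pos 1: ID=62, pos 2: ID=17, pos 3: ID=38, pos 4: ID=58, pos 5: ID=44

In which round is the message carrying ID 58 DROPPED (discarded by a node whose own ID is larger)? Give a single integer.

Answer: 3

Derivation:
Round 1: pos1(id62) recv 49: drop; pos2(id17) recv 62: fwd; pos3(id38) recv 17: drop; pos4(id58) recv 38: drop; pos5(id44) recv 58: fwd; pos0(id49) recv 44: drop
Round 2: pos3(id38) recv 62: fwd; pos0(id49) recv 58: fwd
Round 3: pos4(id58) recv 62: fwd; pos1(id62) recv 58: drop
Round 4: pos5(id44) recv 62: fwd
Round 5: pos0(id49) recv 62: fwd
Round 6: pos1(id62) recv 62: ELECTED
Message ID 58 originates at pos 4; dropped at pos 1 in round 3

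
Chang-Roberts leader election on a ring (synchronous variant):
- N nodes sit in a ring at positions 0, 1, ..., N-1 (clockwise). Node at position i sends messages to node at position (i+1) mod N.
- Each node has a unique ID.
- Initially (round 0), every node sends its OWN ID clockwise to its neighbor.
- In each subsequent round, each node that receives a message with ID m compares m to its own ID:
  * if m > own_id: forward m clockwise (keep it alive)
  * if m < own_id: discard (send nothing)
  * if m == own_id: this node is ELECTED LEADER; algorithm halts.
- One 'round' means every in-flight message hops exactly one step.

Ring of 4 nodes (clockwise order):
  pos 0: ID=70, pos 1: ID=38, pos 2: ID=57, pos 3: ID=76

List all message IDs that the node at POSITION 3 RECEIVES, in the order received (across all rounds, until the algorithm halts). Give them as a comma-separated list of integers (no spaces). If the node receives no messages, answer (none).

Answer: 57,70,76

Derivation:
Round 1: pos1(id38) recv 70: fwd; pos2(id57) recv 38: drop; pos3(id76) recv 57: drop; pos0(id70) recv 76: fwd
Round 2: pos2(id57) recv 70: fwd; pos1(id38) recv 76: fwd
Round 3: pos3(id76) recv 70: drop; pos2(id57) recv 76: fwd
Round 4: pos3(id76) recv 76: ELECTED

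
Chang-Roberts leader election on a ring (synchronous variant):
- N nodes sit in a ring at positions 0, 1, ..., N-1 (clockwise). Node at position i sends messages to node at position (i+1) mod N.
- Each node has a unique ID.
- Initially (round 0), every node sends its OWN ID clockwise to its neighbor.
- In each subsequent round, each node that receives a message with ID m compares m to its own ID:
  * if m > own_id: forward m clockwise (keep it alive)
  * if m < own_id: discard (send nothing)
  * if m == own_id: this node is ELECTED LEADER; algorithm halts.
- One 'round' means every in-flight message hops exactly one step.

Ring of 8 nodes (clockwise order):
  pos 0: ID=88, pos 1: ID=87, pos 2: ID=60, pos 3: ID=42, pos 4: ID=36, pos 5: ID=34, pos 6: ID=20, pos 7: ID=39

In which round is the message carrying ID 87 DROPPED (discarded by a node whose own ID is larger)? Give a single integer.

Round 1: pos1(id87) recv 88: fwd; pos2(id60) recv 87: fwd; pos3(id42) recv 60: fwd; pos4(id36) recv 42: fwd; pos5(id34) recv 36: fwd; pos6(id20) recv 34: fwd; pos7(id39) recv 20: drop; pos0(id88) recv 39: drop
Round 2: pos2(id60) recv 88: fwd; pos3(id42) recv 87: fwd; pos4(id36) recv 60: fwd; pos5(id34) recv 42: fwd; pos6(id20) recv 36: fwd; pos7(id39) recv 34: drop
Round 3: pos3(id42) recv 88: fwd; pos4(id36) recv 87: fwd; pos5(id34) recv 60: fwd; pos6(id20) recv 42: fwd; pos7(id39) recv 36: drop
Round 4: pos4(id36) recv 88: fwd; pos5(id34) recv 87: fwd; pos6(id20) recv 60: fwd; pos7(id39) recv 42: fwd
Round 5: pos5(id34) recv 88: fwd; pos6(id20) recv 87: fwd; pos7(id39) recv 60: fwd; pos0(id88) recv 42: drop
Round 6: pos6(id20) recv 88: fwd; pos7(id39) recv 87: fwd; pos0(id88) recv 60: drop
Round 7: pos7(id39) recv 88: fwd; pos0(id88) recv 87: drop
Round 8: pos0(id88) recv 88: ELECTED
Message ID 87 originates at pos 1; dropped at pos 0 in round 7

Answer: 7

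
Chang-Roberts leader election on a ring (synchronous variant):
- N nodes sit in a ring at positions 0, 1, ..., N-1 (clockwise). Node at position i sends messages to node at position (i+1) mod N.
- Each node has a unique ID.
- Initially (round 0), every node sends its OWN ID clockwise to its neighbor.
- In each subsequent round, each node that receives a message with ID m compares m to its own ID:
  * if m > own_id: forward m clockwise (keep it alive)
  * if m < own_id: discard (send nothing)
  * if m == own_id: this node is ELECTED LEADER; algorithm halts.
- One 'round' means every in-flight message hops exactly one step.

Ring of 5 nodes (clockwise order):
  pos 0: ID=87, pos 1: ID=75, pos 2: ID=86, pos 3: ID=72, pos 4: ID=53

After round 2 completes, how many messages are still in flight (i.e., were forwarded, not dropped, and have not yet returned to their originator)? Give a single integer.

Round 1: pos1(id75) recv 87: fwd; pos2(id86) recv 75: drop; pos3(id72) recv 86: fwd; pos4(id53) recv 72: fwd; pos0(id87) recv 53: drop
Round 2: pos2(id86) recv 87: fwd; pos4(id53) recv 86: fwd; pos0(id87) recv 72: drop
After round 2: 2 messages still in flight

Answer: 2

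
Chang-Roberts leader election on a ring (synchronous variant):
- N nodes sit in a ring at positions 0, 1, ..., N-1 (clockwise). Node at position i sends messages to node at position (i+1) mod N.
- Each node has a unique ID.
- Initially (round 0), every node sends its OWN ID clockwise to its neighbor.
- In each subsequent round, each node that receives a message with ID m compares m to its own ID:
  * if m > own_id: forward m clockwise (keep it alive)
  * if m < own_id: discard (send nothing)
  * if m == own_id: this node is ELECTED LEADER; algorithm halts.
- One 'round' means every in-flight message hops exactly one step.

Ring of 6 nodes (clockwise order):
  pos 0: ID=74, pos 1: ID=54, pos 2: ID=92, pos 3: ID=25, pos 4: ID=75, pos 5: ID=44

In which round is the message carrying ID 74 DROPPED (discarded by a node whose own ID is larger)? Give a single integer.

Round 1: pos1(id54) recv 74: fwd; pos2(id92) recv 54: drop; pos3(id25) recv 92: fwd; pos4(id75) recv 25: drop; pos5(id44) recv 75: fwd; pos0(id74) recv 44: drop
Round 2: pos2(id92) recv 74: drop; pos4(id75) recv 92: fwd; pos0(id74) recv 75: fwd
Round 3: pos5(id44) recv 92: fwd; pos1(id54) recv 75: fwd
Round 4: pos0(id74) recv 92: fwd; pos2(id92) recv 75: drop
Round 5: pos1(id54) recv 92: fwd
Round 6: pos2(id92) recv 92: ELECTED
Message ID 74 originates at pos 0; dropped at pos 2 in round 2

Answer: 2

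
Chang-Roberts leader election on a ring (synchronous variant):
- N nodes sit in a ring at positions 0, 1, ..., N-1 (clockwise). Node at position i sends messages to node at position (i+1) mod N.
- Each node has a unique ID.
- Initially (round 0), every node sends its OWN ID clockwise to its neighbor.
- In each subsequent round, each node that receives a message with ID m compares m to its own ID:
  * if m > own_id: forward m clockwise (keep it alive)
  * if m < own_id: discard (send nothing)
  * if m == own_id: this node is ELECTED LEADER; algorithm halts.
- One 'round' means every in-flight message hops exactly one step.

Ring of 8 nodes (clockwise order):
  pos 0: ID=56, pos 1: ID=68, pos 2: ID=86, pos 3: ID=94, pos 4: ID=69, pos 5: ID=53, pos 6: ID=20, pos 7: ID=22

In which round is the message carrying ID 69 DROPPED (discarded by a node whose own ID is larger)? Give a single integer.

Answer: 6

Derivation:
Round 1: pos1(id68) recv 56: drop; pos2(id86) recv 68: drop; pos3(id94) recv 86: drop; pos4(id69) recv 94: fwd; pos5(id53) recv 69: fwd; pos6(id20) recv 53: fwd; pos7(id22) recv 20: drop; pos0(id56) recv 22: drop
Round 2: pos5(id53) recv 94: fwd; pos6(id20) recv 69: fwd; pos7(id22) recv 53: fwd
Round 3: pos6(id20) recv 94: fwd; pos7(id22) recv 69: fwd; pos0(id56) recv 53: drop
Round 4: pos7(id22) recv 94: fwd; pos0(id56) recv 69: fwd
Round 5: pos0(id56) recv 94: fwd; pos1(id68) recv 69: fwd
Round 6: pos1(id68) recv 94: fwd; pos2(id86) recv 69: drop
Round 7: pos2(id86) recv 94: fwd
Round 8: pos3(id94) recv 94: ELECTED
Message ID 69 originates at pos 4; dropped at pos 2 in round 6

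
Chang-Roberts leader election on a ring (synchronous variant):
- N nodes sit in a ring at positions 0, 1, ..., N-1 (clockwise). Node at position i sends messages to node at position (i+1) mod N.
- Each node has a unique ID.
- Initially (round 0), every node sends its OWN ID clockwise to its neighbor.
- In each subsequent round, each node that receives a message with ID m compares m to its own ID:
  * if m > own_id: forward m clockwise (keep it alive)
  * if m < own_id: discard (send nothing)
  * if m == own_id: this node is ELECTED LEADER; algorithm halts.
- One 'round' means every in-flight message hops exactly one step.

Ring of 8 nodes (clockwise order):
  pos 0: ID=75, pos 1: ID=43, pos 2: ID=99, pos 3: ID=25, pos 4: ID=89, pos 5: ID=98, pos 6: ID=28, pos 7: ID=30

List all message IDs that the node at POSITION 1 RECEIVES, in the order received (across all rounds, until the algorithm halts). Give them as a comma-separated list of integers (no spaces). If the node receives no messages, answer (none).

Answer: 75,98,99

Derivation:
Round 1: pos1(id43) recv 75: fwd; pos2(id99) recv 43: drop; pos3(id25) recv 99: fwd; pos4(id89) recv 25: drop; pos5(id98) recv 89: drop; pos6(id28) recv 98: fwd; pos7(id30) recv 28: drop; pos0(id75) recv 30: drop
Round 2: pos2(id99) recv 75: drop; pos4(id89) recv 99: fwd; pos7(id30) recv 98: fwd
Round 3: pos5(id98) recv 99: fwd; pos0(id75) recv 98: fwd
Round 4: pos6(id28) recv 99: fwd; pos1(id43) recv 98: fwd
Round 5: pos7(id30) recv 99: fwd; pos2(id99) recv 98: drop
Round 6: pos0(id75) recv 99: fwd
Round 7: pos1(id43) recv 99: fwd
Round 8: pos2(id99) recv 99: ELECTED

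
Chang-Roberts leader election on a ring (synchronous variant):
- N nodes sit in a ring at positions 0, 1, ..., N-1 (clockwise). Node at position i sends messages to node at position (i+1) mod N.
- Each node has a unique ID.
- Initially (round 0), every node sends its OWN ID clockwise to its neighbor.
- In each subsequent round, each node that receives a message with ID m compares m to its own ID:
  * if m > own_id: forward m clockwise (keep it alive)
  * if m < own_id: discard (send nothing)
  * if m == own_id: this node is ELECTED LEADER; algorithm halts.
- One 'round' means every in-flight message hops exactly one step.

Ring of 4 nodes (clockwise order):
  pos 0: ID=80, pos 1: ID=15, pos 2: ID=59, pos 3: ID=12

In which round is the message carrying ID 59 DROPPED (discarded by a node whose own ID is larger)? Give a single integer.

Round 1: pos1(id15) recv 80: fwd; pos2(id59) recv 15: drop; pos3(id12) recv 59: fwd; pos0(id80) recv 12: drop
Round 2: pos2(id59) recv 80: fwd; pos0(id80) recv 59: drop
Round 3: pos3(id12) recv 80: fwd
Round 4: pos0(id80) recv 80: ELECTED
Message ID 59 originates at pos 2; dropped at pos 0 in round 2

Answer: 2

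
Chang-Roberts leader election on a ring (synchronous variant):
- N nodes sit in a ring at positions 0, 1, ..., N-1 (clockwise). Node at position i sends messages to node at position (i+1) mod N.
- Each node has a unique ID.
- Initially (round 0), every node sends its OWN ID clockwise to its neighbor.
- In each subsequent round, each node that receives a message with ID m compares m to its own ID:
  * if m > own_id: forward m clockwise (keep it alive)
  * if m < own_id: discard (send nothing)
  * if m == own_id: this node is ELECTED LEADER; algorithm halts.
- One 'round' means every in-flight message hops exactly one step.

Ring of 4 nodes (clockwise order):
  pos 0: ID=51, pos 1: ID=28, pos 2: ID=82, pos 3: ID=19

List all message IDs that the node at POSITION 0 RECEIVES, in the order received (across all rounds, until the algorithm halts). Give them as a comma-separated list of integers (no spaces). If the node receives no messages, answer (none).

Answer: 19,82

Derivation:
Round 1: pos1(id28) recv 51: fwd; pos2(id82) recv 28: drop; pos3(id19) recv 82: fwd; pos0(id51) recv 19: drop
Round 2: pos2(id82) recv 51: drop; pos0(id51) recv 82: fwd
Round 3: pos1(id28) recv 82: fwd
Round 4: pos2(id82) recv 82: ELECTED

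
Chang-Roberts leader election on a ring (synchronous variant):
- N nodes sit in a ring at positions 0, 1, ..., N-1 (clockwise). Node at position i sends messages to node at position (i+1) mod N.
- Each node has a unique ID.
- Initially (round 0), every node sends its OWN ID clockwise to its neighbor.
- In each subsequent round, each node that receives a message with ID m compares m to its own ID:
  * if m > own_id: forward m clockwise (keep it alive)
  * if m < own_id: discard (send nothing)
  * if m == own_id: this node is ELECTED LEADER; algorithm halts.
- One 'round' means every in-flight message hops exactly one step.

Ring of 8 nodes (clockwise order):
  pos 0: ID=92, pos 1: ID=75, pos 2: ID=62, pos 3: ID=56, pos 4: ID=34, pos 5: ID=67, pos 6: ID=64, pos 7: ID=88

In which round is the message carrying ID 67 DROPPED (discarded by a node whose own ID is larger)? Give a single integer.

Round 1: pos1(id75) recv 92: fwd; pos2(id62) recv 75: fwd; pos3(id56) recv 62: fwd; pos4(id34) recv 56: fwd; pos5(id67) recv 34: drop; pos6(id64) recv 67: fwd; pos7(id88) recv 64: drop; pos0(id92) recv 88: drop
Round 2: pos2(id62) recv 92: fwd; pos3(id56) recv 75: fwd; pos4(id34) recv 62: fwd; pos5(id67) recv 56: drop; pos7(id88) recv 67: drop
Round 3: pos3(id56) recv 92: fwd; pos4(id34) recv 75: fwd; pos5(id67) recv 62: drop
Round 4: pos4(id34) recv 92: fwd; pos5(id67) recv 75: fwd
Round 5: pos5(id67) recv 92: fwd; pos6(id64) recv 75: fwd
Round 6: pos6(id64) recv 92: fwd; pos7(id88) recv 75: drop
Round 7: pos7(id88) recv 92: fwd
Round 8: pos0(id92) recv 92: ELECTED
Message ID 67 originates at pos 5; dropped at pos 7 in round 2

Answer: 2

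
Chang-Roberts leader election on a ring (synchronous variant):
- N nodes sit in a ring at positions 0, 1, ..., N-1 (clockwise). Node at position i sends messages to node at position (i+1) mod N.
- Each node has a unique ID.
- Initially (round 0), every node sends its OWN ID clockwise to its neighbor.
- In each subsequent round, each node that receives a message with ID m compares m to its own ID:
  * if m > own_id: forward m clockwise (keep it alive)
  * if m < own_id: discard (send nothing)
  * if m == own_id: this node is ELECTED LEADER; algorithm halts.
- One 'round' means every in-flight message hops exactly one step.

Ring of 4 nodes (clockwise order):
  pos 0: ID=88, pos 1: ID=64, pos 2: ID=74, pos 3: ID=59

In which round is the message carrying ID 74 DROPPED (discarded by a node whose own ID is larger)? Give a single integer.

Answer: 2

Derivation:
Round 1: pos1(id64) recv 88: fwd; pos2(id74) recv 64: drop; pos3(id59) recv 74: fwd; pos0(id88) recv 59: drop
Round 2: pos2(id74) recv 88: fwd; pos0(id88) recv 74: drop
Round 3: pos3(id59) recv 88: fwd
Round 4: pos0(id88) recv 88: ELECTED
Message ID 74 originates at pos 2; dropped at pos 0 in round 2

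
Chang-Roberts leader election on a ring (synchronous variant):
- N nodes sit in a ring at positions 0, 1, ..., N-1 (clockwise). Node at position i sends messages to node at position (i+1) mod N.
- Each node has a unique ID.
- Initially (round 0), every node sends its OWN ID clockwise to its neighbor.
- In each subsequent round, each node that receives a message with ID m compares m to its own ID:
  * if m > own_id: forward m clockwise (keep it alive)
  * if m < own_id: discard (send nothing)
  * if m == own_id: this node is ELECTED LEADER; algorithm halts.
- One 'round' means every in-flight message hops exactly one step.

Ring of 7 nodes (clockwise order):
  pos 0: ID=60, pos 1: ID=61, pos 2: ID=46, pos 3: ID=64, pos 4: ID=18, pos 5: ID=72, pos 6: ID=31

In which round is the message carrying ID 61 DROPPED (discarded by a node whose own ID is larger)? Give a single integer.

Round 1: pos1(id61) recv 60: drop; pos2(id46) recv 61: fwd; pos3(id64) recv 46: drop; pos4(id18) recv 64: fwd; pos5(id72) recv 18: drop; pos6(id31) recv 72: fwd; pos0(id60) recv 31: drop
Round 2: pos3(id64) recv 61: drop; pos5(id72) recv 64: drop; pos0(id60) recv 72: fwd
Round 3: pos1(id61) recv 72: fwd
Round 4: pos2(id46) recv 72: fwd
Round 5: pos3(id64) recv 72: fwd
Round 6: pos4(id18) recv 72: fwd
Round 7: pos5(id72) recv 72: ELECTED
Message ID 61 originates at pos 1; dropped at pos 3 in round 2

Answer: 2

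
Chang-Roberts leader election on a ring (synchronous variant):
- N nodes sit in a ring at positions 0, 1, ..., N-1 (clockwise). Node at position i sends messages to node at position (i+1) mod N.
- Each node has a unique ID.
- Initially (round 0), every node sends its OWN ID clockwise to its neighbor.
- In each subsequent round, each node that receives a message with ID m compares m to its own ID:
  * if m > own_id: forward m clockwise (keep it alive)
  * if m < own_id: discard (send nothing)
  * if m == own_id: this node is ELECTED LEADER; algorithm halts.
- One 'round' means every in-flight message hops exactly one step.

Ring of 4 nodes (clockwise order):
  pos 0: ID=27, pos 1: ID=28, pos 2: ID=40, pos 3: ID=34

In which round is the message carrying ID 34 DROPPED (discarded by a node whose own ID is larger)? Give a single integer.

Answer: 3

Derivation:
Round 1: pos1(id28) recv 27: drop; pos2(id40) recv 28: drop; pos3(id34) recv 40: fwd; pos0(id27) recv 34: fwd
Round 2: pos0(id27) recv 40: fwd; pos1(id28) recv 34: fwd
Round 3: pos1(id28) recv 40: fwd; pos2(id40) recv 34: drop
Round 4: pos2(id40) recv 40: ELECTED
Message ID 34 originates at pos 3; dropped at pos 2 in round 3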